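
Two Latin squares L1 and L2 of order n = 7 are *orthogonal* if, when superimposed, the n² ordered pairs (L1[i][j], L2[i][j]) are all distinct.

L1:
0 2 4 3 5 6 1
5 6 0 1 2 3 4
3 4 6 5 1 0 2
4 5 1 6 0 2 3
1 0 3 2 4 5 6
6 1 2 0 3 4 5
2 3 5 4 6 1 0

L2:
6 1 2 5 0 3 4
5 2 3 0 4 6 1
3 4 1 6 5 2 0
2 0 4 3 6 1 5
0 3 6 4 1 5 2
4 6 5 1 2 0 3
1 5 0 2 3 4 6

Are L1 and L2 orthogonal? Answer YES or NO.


Form the n² = 49 superimposed pairs (L1[i][j], L2[i][j]), row by row (rows and columns indexed from 0):
row 0: (0,6) (2,1) (4,2) (3,5) (5,0) (6,3) (1,4)
row 1: (5,5) (6,2) (0,3) (1,0) (2,4) (3,6) (4,1)
row 2: (3,3) (4,4) (6,1) (5,6) (1,5) (0,2) (2,0)
row 3: (4,2) (5,0) (1,4) (6,3) (0,6) (2,1) (3,5)
row 4: (1,0) (0,3) (3,6) (2,4) (4,1) (5,5) (6,2)
row 5: (6,4) (1,6) (2,5) (0,1) (3,2) (4,0) (5,3)
row 6: (2,1) (3,5) (5,0) (4,2) (6,3) (1,4) (0,6)
Orthogonality requires all 49 pairs distinct.
But the pair (4,2) repeats: cell (0,2) has L1 = 4, L2 = 2, and cell (3,0) has L1 = 4, L2 = 2.
A repeated pair means some other pair never occurs (only 28 distinct pairs out of 49), so the squares are not orthogonal.
Conclusion: NO.

NO


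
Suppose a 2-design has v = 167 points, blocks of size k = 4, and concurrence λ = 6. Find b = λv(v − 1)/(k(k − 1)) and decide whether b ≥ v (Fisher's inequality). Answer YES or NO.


r = λ(v − 1)/(k − 1) = 6·166/3 = 332.
b = vr/k = 167·332/4 = 13861.
Fisher's inequality: b ≥ v ⇔ 13861 ≥ 167? YES.

YES


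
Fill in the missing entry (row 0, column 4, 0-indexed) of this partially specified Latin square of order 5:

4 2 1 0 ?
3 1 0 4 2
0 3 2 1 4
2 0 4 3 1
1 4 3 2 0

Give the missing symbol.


Row 0 contains symbols [0, 1, 2, 4] — missing [3].
Column 4 contains symbols [0, 1, 2, 4] — missing [3].
The missing symbol must appear in both missing sets; intersection = [3].
Therefore the hidden value is 3.

Missing value = 3.


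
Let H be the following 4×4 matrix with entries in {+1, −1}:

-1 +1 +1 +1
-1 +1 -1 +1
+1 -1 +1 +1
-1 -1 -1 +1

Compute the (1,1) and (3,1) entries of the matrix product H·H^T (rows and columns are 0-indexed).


Row 1 of H: [-1, 1, -1, 1].
Row 3 of H: [-1, -1, -1, 1].
(H·H^T)[1][1] = Σ_j H[1][j]·H[1][j] = (-1)² + (1)² + (-1)² + (1)² = 1 + 1 + 1 + 1 = 4.
(H·H^T)[3][1] = Σ_j H[3][j]·H[1][j] = (-1)·(-1) + (-1)·(1) + (-1)·(-1) + (1)·(1) = 1 + -1 + 1 + 1 = 2.
Rows 3 and 1 are not orthogonal (dot product = 2 ≠ 0), so H is not a Hadamard matrix.

(1,1) entry = 4; (3,1) entry = 2.


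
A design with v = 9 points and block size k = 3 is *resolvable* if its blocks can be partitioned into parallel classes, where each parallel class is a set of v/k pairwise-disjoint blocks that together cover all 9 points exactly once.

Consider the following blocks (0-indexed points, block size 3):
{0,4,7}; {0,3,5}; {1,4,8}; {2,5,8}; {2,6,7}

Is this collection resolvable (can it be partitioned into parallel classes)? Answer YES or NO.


v = 9, block size k = 3, number of blocks = 5.
For resolvability, blocks must partition into parallel classes of size v/k = 3.
Total blocks must therefore be a multiple of 3: 5 = 3·1 + 2 ⇒ not divisible ✗.
Resolvable? NO.

NO


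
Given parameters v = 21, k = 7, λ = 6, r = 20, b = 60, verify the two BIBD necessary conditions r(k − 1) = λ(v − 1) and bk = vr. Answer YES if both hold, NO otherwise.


Condition (i): r(k − 1) = 20·6 = 120; λ(v − 1) = 6·20 = 120. Match? YES.
Condition (ii): bk = 60·7 = 420; vr = 21·20 = 420. Match? YES.
Both conditions hold? YES.

YES


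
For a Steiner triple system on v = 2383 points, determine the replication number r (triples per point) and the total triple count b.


An STS(v) is a 2-(v, 3, 1) BIBD: block size k = 3, λ = 1.
Replication: r(k − 1) = λ(v − 1) ⇒ r·2 = 2383 − 1 = 2382 ⇒ r = 1191.
Block count: b = v(v − 1)/6 = 2383·2382/6 = 5676306/6 = 946051.
(Check via bk = vr: 946051·3 = 2838153 = 2383·1191 = 2838153 ✓.)

r = 1191, b = 946051.


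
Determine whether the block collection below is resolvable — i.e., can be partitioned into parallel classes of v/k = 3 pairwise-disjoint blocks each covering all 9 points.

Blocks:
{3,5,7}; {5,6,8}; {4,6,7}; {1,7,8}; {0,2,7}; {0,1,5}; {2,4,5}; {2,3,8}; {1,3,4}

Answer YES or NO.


v = 9, block size k = 3, number of blocks = 9.
For resolvability, blocks must partition into parallel classes of size v/k = 3.
Total blocks must therefore be a multiple of 3: 9 = 3·3 + 0 ⇒ divisible ✓.
Consider block {3,5,7}. It intersects every other block in the collection, so no parallel class of size 3 can contain it.
Since every block must belong to some parallel class in a resolution, the collection cannot be partitioned into parallel classes.
Resolvable? NO.

NO


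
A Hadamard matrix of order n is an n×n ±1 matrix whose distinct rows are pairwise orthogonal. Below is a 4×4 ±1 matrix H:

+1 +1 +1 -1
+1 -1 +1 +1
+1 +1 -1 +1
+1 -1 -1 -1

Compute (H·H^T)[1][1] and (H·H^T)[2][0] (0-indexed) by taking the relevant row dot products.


Row 0 of H: [1, 1, 1, -1].
Row 1 of H: [1, -1, 1, 1].
Row 2 of H: [1, 1, -1, 1].
(H·H^T)[1][1] = Σ_j H[1][j]·H[1][j] = (1)² + (-1)² + (1)² + (1)² = 1 + 1 + 1 + 1 = 4.
(H·H^T)[2][0] = Σ_j H[2][j]·H[0][j] = (1)·(1) + (1)·(1) + (-1)·(1) + (1)·(-1) = 1 + 1 + -1 + -1 = 0.
So rows 2 and 0 are orthogonal; the diagonal entry equals n = 4.

(1,1) entry = 4; (2,0) entry = 0.


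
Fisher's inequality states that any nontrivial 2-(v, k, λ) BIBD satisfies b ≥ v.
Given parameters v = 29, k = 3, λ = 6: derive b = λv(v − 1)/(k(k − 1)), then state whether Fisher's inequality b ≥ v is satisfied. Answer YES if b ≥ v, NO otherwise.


r = λ(v − 1)/(k − 1) = 6·28/2 = 84.
b = vr/k = 29·84/3 = 812.
Fisher's inequality: b ≥ v ⇔ 812 ≥ 29? YES.

YES


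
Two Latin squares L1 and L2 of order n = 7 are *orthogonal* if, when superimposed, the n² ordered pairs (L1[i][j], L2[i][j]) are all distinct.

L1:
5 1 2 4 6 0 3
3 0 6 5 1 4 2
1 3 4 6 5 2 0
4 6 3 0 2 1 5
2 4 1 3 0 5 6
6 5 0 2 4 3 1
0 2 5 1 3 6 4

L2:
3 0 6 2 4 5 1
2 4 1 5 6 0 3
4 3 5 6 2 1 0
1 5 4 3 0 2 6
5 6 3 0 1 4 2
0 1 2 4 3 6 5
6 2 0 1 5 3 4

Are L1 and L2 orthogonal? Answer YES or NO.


Form the n² = 49 superimposed pairs (L1[i][j], L2[i][j]), row by row (rows and columns indexed from 0):
row 0: (5,3) (1,0) (2,6) (4,2) (6,4) (0,5) (3,1)
row 1: (3,2) (0,4) (6,1) (5,5) (1,6) (4,0) (2,3)
row 2: (1,4) (3,3) (4,5) (6,6) (5,2) (2,1) (0,0)
row 3: (4,1) (6,5) (3,4) (0,3) (2,0) (1,2) (5,6)
row 4: (2,5) (4,6) (1,3) (3,0) (0,1) (5,4) (6,2)
row 5: (6,0) (5,1) (0,2) (2,4) (4,3) (3,6) (1,5)
row 6: (0,6) (2,2) (5,0) (1,1) (3,5) (6,3) (4,4)
Orthogonality requires all 49 pairs distinct.
Check by first coordinate: for each symbol s of L1, list the L2 entries in the n cells where L1 = s; they must all differ.
  L1 = 0: L2 entries (in reading order) 5, 4, 0, 3, 1, 2, 6 — all 7 distinct ✓
  L1 = 1: L2 entries (in reading order) 0, 6, 4, 2, 3, 5, 1 — all 7 distinct ✓
  L1 = 2: L2 entries (in reading order) 6, 3, 1, 0, 5, 4, 2 — all 7 distinct ✓
  L1 = 3: L2 entries (in reading order) 1, 2, 3, 4, 0, 6, 5 — all 7 distinct ✓
  L1 = 4: L2 entries (in reading order) 2, 0, 5, 1, 6, 3, 4 — all 7 distinct ✓
  L1 = 5: L2 entries (in reading order) 3, 5, 2, 6, 4, 1, 0 — all 7 distinct ✓
  L1 = 6: L2 entries (in reading order) 4, 1, 6, 5, 2, 0, 3 — all 7 distinct ✓
Every symbol of L1 meets every symbol of L2 exactly once, so all 49 pairs are distinct (49 of 49).
Conclusion: YES.

YES


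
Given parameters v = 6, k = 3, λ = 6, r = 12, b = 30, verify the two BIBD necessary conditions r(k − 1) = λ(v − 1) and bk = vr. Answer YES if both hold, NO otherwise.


Condition (i): r(k − 1) = 12·2 = 24; λ(v − 1) = 6·5 = 30. Match? NO.
Condition (ii): bk = 30·3 = 90; vr = 6·12 = 72. Match? NO.
Both conditions hold? NO.

NO


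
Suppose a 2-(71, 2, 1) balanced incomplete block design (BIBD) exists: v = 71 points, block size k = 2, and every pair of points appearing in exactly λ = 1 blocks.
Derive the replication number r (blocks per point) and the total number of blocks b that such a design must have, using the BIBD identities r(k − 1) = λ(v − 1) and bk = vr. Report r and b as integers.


Any 2-(v, k, λ) BIBD satisfies two necessary conditions:
  (i)  Each point sits in r blocks, and counting incidences through any fixed point gives r(k − 1) = λ(v − 1), so r = λ(v − 1)/(k − 1).
  (ii) Total incidences bk = vr, so b = vr/k.
Step 1: r = λ(v − 1)/(k − 1) = 1·(71 − 1)/(2 − 1) = 1·70/1 = 70/1 = 70.
Step 2: b = vr/k = 71·70/2 = 4970/2 = 2485.
Check integrality: r = 70 ∈ Z ✓, b = 2485 ∈ Z ✓.
(These identities are necessary conditions: they determine r and b for any design with these parameters, but do not by themselves prove that one exists.)

r = 70, b = 2485.


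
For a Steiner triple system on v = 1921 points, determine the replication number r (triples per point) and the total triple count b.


An STS(v) is a 2-(v, 3, 1) BIBD: block size k = 3, λ = 1.
Replication: r(k − 1) = λ(v − 1) ⇒ r·2 = 1921 − 1 = 1920 ⇒ r = 960.
Block count: b = v(v − 1)/6 = 1921·1920/6 = 3688320/6 = 614720.
(Check via bk = vr: 614720·3 = 1844160 = 1921·960 = 1844160 ✓.)

r = 960, b = 614720.


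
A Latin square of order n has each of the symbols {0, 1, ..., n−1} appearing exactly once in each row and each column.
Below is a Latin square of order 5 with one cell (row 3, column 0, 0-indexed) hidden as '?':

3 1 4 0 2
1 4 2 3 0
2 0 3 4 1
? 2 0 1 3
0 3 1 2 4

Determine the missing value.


Row 3 contains symbols [0, 1, 2, 3] — missing [4].
Column 0 contains symbols [0, 1, 2, 3] — missing [4].
The missing symbol must appear in both missing sets; intersection = [4].
Therefore the hidden value is 4.

Missing value = 4.


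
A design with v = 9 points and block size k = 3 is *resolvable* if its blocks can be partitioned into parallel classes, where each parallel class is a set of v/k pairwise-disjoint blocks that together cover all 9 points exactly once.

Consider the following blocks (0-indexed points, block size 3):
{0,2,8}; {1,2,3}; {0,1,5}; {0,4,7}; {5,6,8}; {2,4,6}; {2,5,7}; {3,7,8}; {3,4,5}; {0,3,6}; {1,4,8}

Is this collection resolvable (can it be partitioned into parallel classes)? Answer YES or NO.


v = 9, block size k = 3, number of blocks = 11.
For resolvability, blocks must partition into parallel classes of size v/k = 3.
Total blocks must therefore be a multiple of 3: 11 = 3·3 + 2 ⇒ not divisible ✗.
Resolvable? NO.

NO


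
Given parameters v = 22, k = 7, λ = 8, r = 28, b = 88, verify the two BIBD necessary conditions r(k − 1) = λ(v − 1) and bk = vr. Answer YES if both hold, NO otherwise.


Condition (i): r(k − 1) = 28·6 = 168; λ(v − 1) = 8·21 = 168. Match? YES.
Condition (ii): bk = 88·7 = 616; vr = 22·28 = 616. Match? YES.
Both conditions hold? YES.

YES


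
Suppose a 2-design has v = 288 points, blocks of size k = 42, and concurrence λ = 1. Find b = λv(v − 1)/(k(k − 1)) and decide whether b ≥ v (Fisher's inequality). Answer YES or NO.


b = λv(v − 1)/(k(k − 1)) = 1·288·287/(42·41) = 82656/1722 = 48.
Compare with v = 288: b < v, so Fisher's inequality fails.

NO


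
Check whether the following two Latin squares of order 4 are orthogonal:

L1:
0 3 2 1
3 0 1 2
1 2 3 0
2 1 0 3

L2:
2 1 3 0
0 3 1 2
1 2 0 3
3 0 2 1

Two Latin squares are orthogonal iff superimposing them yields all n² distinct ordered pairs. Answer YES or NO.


Form the n² = 16 superimposed pairs (L1[i][j], L2[i][j]), row by row (rows and columns indexed from 0):
row 0: (0,2) (3,1) (2,3) (1,0)
row 1: (3,0) (0,3) (1,1) (2,2)
row 2: (1,1) (2,2) (3,0) (0,3)
row 3: (2,3) (1,0) (0,2) (3,1)
Orthogonality requires all 16 pairs distinct.
But the pair (1,1) repeats: cell (1,2) has L1 = 1, L2 = 1, and cell (2,0) has L1 = 1, L2 = 1.
A repeated pair means some other pair never occurs (only 8 distinct pairs out of 16), so the squares are not orthogonal.
Conclusion: NO.

NO


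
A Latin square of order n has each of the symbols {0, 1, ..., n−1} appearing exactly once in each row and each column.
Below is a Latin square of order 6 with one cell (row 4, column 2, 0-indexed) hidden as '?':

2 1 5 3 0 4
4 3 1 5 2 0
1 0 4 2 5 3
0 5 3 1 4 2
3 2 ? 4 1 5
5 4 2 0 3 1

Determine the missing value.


Row 4 contains symbols [1, 2, 3, 4, 5] — missing [0].
Column 2 contains symbols [1, 2, 3, 4, 5] — missing [0].
The missing symbol must appear in both missing sets; intersection = [0].
Therefore the hidden value is 0.

Missing value = 0.


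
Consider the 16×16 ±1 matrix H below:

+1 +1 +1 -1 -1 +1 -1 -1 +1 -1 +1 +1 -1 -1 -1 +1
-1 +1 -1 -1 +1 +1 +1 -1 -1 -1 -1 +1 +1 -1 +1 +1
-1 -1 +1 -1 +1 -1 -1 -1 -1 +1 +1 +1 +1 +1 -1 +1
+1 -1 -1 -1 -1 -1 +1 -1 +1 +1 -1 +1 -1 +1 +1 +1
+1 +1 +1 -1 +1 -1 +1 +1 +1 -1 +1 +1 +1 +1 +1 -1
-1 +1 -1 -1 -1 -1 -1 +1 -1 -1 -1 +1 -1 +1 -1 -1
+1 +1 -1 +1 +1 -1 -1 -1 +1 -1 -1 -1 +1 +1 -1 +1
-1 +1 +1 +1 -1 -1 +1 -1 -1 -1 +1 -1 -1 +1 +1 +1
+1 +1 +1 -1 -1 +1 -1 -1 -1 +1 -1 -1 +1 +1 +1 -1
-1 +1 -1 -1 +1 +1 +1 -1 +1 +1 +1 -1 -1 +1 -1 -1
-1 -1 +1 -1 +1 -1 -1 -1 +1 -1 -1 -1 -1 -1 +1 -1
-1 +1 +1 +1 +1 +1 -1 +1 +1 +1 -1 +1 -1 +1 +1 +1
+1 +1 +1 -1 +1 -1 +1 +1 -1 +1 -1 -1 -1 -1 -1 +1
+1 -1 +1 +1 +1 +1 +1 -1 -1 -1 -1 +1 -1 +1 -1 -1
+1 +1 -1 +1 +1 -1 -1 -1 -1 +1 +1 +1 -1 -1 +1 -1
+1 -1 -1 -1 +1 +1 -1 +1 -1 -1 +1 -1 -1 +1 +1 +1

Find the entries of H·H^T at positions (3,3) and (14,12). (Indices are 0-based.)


Row 3 of H: [1, -1, -1, -1, -1, -1, 1, -1, 1, 1, -1, 1, -1, 1, 1, 1].
Row 12 of H: [1, 1, 1, -1, 1, -1, 1, 1, -1, 1, -1, -1, -1, -1, -1, 1].
Row 14 of H: [1, 1, -1, 1, 1, -1, -1, -1, -1, 1, 1, 1, -1, -1, 1, -1].
(H·H^T)[3][3] = Σ_j H[3][j]·H[3][j] = (1)² + (-1)² + (-1)² + (-1)² + (-1)² + (-1)² + (1)² + (-1)² + (1)² + (1)² + (-1)² + (1)² + (-1)² + (1)² + (1)² + (1)² = 1 + 1 + 1 + 1 + 1 + 1 + 1 + 1 + 1 + 1 + 1 + 1 + 1 + 1 + 1 + 1 = 16.
(H·H^T)[14][12] = Σ_j H[14][j]·H[12][j] = (1)·(1) + (1)·(1) + (-1)·(1) + (1)·(-1) + (1)·(1) + (-1)·(-1) + (-1)·(1) + (-1)·(1) + (-1)·(-1) + (1)·(1) + (1)·(-1) + (1)·(-1) + (-1)·(-1) + (-1)·(-1) + (1)·(-1) + (-1)·(1) = 1 + 1 + -1 + -1 + 1 + 1 + -1 + -1 + 1 + 1 + -1 + -1 + 1 + 1 + -1 + -1 = 0.
So rows 14 and 12 are orthogonal; the diagonal entry equals n = 16.

(3,3) entry = 16; (14,12) entry = 0.


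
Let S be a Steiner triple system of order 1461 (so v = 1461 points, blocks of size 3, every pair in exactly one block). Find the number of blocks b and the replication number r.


An STS(v) is a 2-(v, 3, 1) BIBD: block size k = 3, λ = 1.
Replication: r(k − 1) = λ(v − 1) ⇒ r·2 = 1461 − 1 = 1460 ⇒ r = 730.
Block count: bk = vr ⇒ b·3 = 1461·730 = 1066530 ⇒ b = 355510.

r = 730, b = 355510.


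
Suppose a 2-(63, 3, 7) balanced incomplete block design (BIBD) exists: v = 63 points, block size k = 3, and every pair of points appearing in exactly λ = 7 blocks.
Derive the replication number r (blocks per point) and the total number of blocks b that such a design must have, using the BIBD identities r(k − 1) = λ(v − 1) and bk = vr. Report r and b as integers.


Any 2-(v, k, λ) BIBD satisfies two necessary conditions:
  (i)  Each point sits in r blocks, and counting incidences through any fixed point gives r(k − 1) = λ(v − 1), so r = λ(v − 1)/(k − 1).
  (ii) Total incidences bk = vr, so b = vr/k.
Step 1: r = λ(v − 1)/(k − 1) = 7·(63 − 1)/(3 − 1) = 7·62/2 = 434/2 = 217.
Step 2: b = vr/k = 63·217/3 = 13671/3 = 4557.
Check integrality: r = 217 ∈ Z ✓, b = 4557 ∈ Z ✓.
(These identities are necessary conditions: they determine r and b for any design with these parameters, but do not by themselves prove that one exists.)

r = 217, b = 4557.


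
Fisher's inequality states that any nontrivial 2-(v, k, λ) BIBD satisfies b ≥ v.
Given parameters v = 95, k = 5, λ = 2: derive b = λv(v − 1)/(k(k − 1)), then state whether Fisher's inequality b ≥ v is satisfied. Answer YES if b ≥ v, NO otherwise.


r = λ(v − 1)/(k − 1) = 2·94/4 = 47.
b = vr/k = 95·47/5 = 893.
Fisher's inequality: b ≥ v ⇔ 893 ≥ 95? YES.

YES


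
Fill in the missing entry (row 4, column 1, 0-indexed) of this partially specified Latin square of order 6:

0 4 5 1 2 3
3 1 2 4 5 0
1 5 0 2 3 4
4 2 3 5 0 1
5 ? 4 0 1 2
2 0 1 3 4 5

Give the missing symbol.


Row 4 contains symbols [0, 1, 2, 4, 5] — missing [3].
Column 1 contains symbols [0, 1, 2, 4, 5] — missing [3].
The missing symbol must appear in both missing sets; intersection = [3].
Therefore the hidden value is 3.

Missing value = 3.


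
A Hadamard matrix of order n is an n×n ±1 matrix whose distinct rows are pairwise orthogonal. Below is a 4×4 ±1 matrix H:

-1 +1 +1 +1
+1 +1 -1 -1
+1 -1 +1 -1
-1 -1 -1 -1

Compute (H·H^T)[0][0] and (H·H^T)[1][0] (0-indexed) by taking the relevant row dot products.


Row 0 of H: [-1, 1, 1, 1].
Row 1 of H: [1, 1, -1, -1].
(H·H^T)[0][0] = Σ_j H[0][j]·H[0][j] = (-1)² + (1)² + (1)² + (1)² = 1 + 1 + 1 + 1 = 4.
(H·H^T)[1][0] = Σ_j H[1][j]·H[0][j] = (1)·(-1) + (1)·(1) + (-1)·(1) + (-1)·(1) = -1 + 1 + -1 + -1 = -2.
Rows 1 and 0 are not orthogonal (dot product = -2 ≠ 0), so H is not a Hadamard matrix.

(0,0) entry = 4; (1,0) entry = -2.


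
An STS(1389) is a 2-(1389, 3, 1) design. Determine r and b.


An STS(v) is a 2-(v, 3, 1) BIBD: block size k = 3, λ = 1.
Replication: r(k − 1) = λ(v − 1) ⇒ r·2 = 1389 − 1 = 1388 ⇒ r = 694.
Block count: b = v(v − 1)/6 = 1389·1388/6 = 1927932/6 = 321322.

r = 694, b = 321322.


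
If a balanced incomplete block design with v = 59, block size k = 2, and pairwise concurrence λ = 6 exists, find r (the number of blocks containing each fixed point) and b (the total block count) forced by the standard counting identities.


Any 2-(v, k, λ) BIBD satisfies two necessary conditions:
  (i)  Each point sits in r blocks, and counting incidences through any fixed point gives r(k − 1) = λ(v − 1), so r = λ(v − 1)/(k − 1).
  (ii) Total incidences bk = vr, so b = vr/k.
Step 1: r = λ(v − 1)/(k − 1) = 6·(59 − 1)/(2 − 1) = 6·58/1 = 348/1 = 348.
Step 2: b = vr/k = 59·348/2 = 20532/2 = 10266.
Check integrality: r = 348 ∈ Z ✓, b = 10266 ∈ Z ✓.
(These identities are necessary conditions: they determine r and b for any design with these parameters, but do not by themselves prove that one exists.)

r = 348, b = 10266.


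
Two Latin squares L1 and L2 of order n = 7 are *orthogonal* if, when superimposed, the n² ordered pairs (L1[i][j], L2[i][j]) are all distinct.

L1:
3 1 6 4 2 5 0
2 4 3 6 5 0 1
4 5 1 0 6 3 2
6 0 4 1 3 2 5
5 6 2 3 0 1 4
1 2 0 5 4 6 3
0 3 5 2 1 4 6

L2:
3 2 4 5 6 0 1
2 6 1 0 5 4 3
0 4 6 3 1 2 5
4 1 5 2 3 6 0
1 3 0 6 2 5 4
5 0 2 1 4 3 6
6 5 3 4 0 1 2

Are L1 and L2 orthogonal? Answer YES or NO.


Form the n² = 49 superimposed pairs (L1[i][j], L2[i][j]), row by row (rows and columns indexed from 0):
row 0: (3,3) (1,2) (6,4) (4,5) (2,6) (5,0) (0,1)
row 1: (2,2) (4,6) (3,1) (6,0) (5,5) (0,4) (1,3)
row 2: (4,0) (5,4) (1,6) (0,3) (6,1) (3,2) (2,5)
row 3: (6,4) (0,1) (4,5) (1,2) (3,3) (2,6) (5,0)
row 4: (5,1) (6,3) (2,0) (3,6) (0,2) (1,5) (4,4)
row 5: (1,5) (2,0) (0,2) (5,1) (4,4) (6,3) (3,6)
row 6: (0,6) (3,5) (5,3) (2,4) (1,0) (4,1) (6,2)
Orthogonality requires all 49 pairs distinct.
But the pair (6,4) repeats: cell (0,2) has L1 = 6, L2 = 4, and cell (3,0) has L1 = 6, L2 = 4.
A repeated pair means some other pair never occurs (only 35 distinct pairs out of 49), so the squares are not orthogonal.
Conclusion: NO.

NO


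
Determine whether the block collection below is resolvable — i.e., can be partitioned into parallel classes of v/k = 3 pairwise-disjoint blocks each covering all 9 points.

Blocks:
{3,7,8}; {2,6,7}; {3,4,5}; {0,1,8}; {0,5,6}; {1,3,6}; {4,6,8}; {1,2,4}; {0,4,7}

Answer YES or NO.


v = 9, block size k = 3, number of blocks = 9.
For resolvability, blocks must partition into parallel classes of size v/k = 3.
Total blocks must therefore be a multiple of 3: 9 = 3·3 + 0 ⇒ divisible ✓.
Consider block {1,3,6}. The only other block(s) in the collection disjoint from it are {0,4,7} — just 1 block(s). Any parallel class containing {1,3,6} would need 2 other blocks each disjoint from it, so no parallel class of size 3 can contain {1,3,6}.
Since every block must belong to some parallel class in a resolution, the collection cannot be partitioned into parallel classes.
Resolvable? NO.

NO


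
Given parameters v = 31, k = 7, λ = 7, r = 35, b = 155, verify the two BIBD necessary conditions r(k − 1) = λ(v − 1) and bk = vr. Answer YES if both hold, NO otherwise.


Condition (i): r(k − 1) = 35·6 = 210; λ(v − 1) = 7·30 = 210. Match? YES.
Condition (ii): bk = 155·7 = 1085; vr = 31·35 = 1085. Match? YES.
Both conditions hold? YES.

YES


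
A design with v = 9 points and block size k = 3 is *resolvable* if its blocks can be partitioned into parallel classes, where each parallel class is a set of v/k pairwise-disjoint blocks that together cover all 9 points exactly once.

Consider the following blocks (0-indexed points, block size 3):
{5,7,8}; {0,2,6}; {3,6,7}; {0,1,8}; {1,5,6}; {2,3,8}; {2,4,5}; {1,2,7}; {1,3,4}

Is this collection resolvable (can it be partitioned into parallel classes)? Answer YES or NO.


v = 9, block size k = 3, number of blocks = 9.
For resolvability, blocks must partition into parallel classes of size v/k = 3.
Total blocks must therefore be a multiple of 3: 9 = 3·3 + 0 ⇒ divisible ✓.
Consider block {1,5,6}. The only other block(s) in the collection disjoint from it are {2,3,8} — just 1 block(s). Any parallel class containing {1,5,6} would need 2 other blocks each disjoint from it, so no parallel class of size 3 can contain {1,5,6}.
Since every block must belong to some parallel class in a resolution, the collection cannot be partitioned into parallel classes.
Resolvable? NO.

NO


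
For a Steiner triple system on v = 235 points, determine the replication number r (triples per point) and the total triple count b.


An STS(v) is a 2-(v, 3, 1) BIBD: block size k = 3, λ = 1.
Replication: r(k − 1) = λ(v − 1) ⇒ r·2 = 235 − 1 = 234 ⇒ r = 117.
Block count: b = v(v − 1)/6 = 235·234/6 = 54990/6 = 9165.
(Check via bk = vr: 9165·3 = 27495 = 235·117 = 27495 ✓.)

r = 117, b = 9165.


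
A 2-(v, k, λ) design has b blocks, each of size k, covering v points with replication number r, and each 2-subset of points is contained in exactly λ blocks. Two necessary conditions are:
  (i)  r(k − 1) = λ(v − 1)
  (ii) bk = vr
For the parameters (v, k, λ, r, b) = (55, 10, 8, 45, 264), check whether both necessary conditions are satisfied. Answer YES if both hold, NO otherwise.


Condition (i): r(k − 1) = 45·9 = 405; λ(v − 1) = 8·54 = 432. Match? NO.
Condition (ii): bk = 264·10 = 2640; vr = 55·45 = 2475. Match? NO.
Both conditions hold? NO.

NO


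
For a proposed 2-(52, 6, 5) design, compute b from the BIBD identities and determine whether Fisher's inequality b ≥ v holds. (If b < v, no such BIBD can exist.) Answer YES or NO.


b = λv(v − 1)/(k(k − 1)) = 5·52·51/(6·5) = 13260/30 = 442.
Compare with v = 52: b ≥ v, so Fisher's inequality holds.

YES


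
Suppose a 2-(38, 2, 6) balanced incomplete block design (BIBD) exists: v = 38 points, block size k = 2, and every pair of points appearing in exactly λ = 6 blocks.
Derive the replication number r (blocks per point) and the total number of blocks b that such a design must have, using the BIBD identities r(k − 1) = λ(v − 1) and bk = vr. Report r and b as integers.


Any 2-(v, k, λ) BIBD satisfies two necessary conditions:
  (i)  Each point sits in r blocks, and counting incidences through any fixed point gives r(k − 1) = λ(v − 1), so r = λ(v − 1)/(k − 1).
  (ii) Total incidences bk = vr, so b = vr/k.
Step 1: r = λ(v − 1)/(k − 1) = 6·(38 − 1)/(2 − 1) = 6·37/1 = 222/1 = 222.
Step 2: b = vr/k = 38·222/2 = 8436/2 = 4218.
Check integrality: r = 222 ∈ Z ✓, b = 4218 ∈ Z ✓.
(These identities are necessary conditions: they determine r and b for any design with these parameters, but do not by themselves prove that one exists.)

r = 222, b = 4218.


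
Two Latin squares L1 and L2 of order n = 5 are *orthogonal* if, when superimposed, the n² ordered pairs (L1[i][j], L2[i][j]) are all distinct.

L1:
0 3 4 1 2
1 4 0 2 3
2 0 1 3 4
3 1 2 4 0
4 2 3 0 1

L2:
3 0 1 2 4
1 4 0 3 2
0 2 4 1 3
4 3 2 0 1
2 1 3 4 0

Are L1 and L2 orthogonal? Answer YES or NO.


Form the n² = 25 superimposed pairs (L1[i][j], L2[i][j]), row by row (rows and columns indexed from 0):
row 0: (0,3) (3,0) (4,1) (1,2) (2,4)
row 1: (1,1) (4,4) (0,0) (2,3) (3,2)
row 2: (2,0) (0,2) (1,4) (3,1) (4,3)
row 3: (3,4) (1,3) (2,2) (4,0) (0,1)
row 4: (4,2) (2,1) (3,3) (0,4) (1,0)
Orthogonality requires all 25 pairs distinct.
Check by first coordinate: for each symbol s of L1, list the L2 entries in the n cells where L1 = s; they must all differ.
  L1 = 0: L2 entries (in reading order) 3, 0, 2, 1, 4 — all 5 distinct ✓
  L1 = 1: L2 entries (in reading order) 2, 1, 4, 3, 0 — all 5 distinct ✓
  L1 = 2: L2 entries (in reading order) 4, 3, 0, 2, 1 — all 5 distinct ✓
  L1 = 3: L2 entries (in reading order) 0, 2, 1, 4, 3 — all 5 distinct ✓
  L1 = 4: L2 entries (in reading order) 1, 4, 3, 0, 2 — all 5 distinct ✓
Every symbol of L1 meets every symbol of L2 exactly once, so all 25 pairs are distinct (25 of 25).
Conclusion: YES.

YES


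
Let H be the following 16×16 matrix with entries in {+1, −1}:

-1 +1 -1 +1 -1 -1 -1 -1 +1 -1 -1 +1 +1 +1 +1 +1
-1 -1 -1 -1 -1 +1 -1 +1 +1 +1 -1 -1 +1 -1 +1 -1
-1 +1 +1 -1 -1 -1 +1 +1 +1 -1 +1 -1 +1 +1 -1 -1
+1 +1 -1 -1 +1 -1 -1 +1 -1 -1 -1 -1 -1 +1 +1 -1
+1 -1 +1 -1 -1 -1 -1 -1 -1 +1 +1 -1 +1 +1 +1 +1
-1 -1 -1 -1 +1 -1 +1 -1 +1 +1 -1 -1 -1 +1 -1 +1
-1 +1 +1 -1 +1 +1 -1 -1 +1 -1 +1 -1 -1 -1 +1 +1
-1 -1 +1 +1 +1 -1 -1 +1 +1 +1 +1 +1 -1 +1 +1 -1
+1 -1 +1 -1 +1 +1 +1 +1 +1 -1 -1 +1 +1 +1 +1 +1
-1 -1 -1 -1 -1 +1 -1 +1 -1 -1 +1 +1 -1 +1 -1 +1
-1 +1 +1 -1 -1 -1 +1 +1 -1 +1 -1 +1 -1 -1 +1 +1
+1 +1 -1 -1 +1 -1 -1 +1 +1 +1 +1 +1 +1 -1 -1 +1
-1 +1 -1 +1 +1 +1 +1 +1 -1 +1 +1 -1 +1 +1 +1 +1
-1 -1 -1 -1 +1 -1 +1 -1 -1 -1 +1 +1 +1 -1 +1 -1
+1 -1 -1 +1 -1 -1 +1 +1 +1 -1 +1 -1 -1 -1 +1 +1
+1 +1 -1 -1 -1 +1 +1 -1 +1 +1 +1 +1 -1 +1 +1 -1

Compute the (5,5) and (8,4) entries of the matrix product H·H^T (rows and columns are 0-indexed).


Row 4 of H: [1, -1, 1, -1, -1, -1, -1, -1, -1, 1, 1, -1, 1, 1, 1, 1].
Row 5 of H: [-1, -1, -1, -1, 1, -1, 1, -1, 1, 1, -1, -1, -1, 1, -1, 1].
Row 8 of H: [1, -1, 1, -1, 1, 1, 1, 1, 1, -1, -1, 1, 1, 1, 1, 1].
(H·H^T)[5][5] = Σ_j H[5][j]·H[5][j] = (-1)² + (-1)² + (-1)² + (-1)² + (1)² + (-1)² + (1)² + (-1)² + (1)² + (1)² + (-1)² + (-1)² + (-1)² + (1)² + (-1)² + (1)² = 1 + 1 + 1 + 1 + 1 + 1 + 1 + 1 + 1 + 1 + 1 + 1 + 1 + 1 + 1 + 1 = 16.
(H·H^T)[8][4] = Σ_j H[8][j]·H[4][j] = (1)·(1) + (-1)·(-1) + (1)·(1) + (-1)·(-1) + (1)·(-1) + (1)·(-1) + (1)·(-1) + (1)·(-1) + (1)·(-1) + (-1)·(1) + (-1)·(1) + (1)·(-1) + (1)·(1) + (1)·(1) + (1)·(1) + (1)·(1) = 1 + 1 + 1 + 1 + -1 + -1 + -1 + -1 + -1 + -1 + -1 + -1 + 1 + 1 + 1 + 1 = 0.
So rows 8 and 4 are orthogonal; the diagonal entry equals n = 16.

(5,5) entry = 16; (8,4) entry = 0.


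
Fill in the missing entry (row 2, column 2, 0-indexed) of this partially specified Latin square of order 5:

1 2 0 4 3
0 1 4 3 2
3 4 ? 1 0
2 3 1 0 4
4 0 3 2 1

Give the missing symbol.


Row 2 contains symbols [0, 1, 3, 4] — missing [2].
Column 2 contains symbols [0, 1, 3, 4] — missing [2].
The missing symbol must appear in both missing sets; intersection = [2].
Therefore the hidden value is 2.

Missing value = 2.


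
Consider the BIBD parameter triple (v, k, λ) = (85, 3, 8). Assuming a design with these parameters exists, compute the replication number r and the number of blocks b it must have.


Any 2-(v, k, λ) BIBD satisfies two necessary conditions:
  (i)  Each point sits in r blocks, and counting incidences through any fixed point gives r(k − 1) = λ(v − 1), so r = λ(v − 1)/(k − 1).
  (ii) Total incidences bk = vr, so b = vr/k.
Step 1: r = λ(v − 1)/(k − 1) = 8·(85 − 1)/(3 − 1) = 8·84/2 = 672/2 = 336.
Step 2: b = vr/k = 85·336/3 = 28560/3 = 9520.
Check integrality: r = 336 ∈ Z ✓, b = 9520 ∈ Z ✓.
(These identities are necessary conditions: they determine r and b for any design with these parameters, but do not by themselves prove that one exists.)

r = 336, b = 9520.


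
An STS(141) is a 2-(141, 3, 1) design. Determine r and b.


An STS(v) is a 2-(v, 3, 1) BIBD: block size k = 3, λ = 1.
Replication: r(k − 1) = λ(v − 1) ⇒ r·2 = 141 − 1 = 140 ⇒ r = 70.
Block count: b = v(v − 1)/6 = 141·140/6 = 19740/6 = 3290.
(Check via bk = vr: 3290·3 = 9870 = 141·70 = 9870 ✓.)

r = 70, b = 3290.


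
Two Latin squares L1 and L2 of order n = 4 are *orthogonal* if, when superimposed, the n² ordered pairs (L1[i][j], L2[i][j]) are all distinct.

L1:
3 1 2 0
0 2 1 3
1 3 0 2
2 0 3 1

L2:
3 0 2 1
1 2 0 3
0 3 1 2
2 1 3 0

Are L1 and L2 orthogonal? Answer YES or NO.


Form the n² = 16 superimposed pairs (L1[i][j], L2[i][j]), row by row (rows and columns indexed from 0):
row 0: (3,3) (1,0) (2,2) (0,1)
row 1: (0,1) (2,2) (1,0) (3,3)
row 2: (1,0) (3,3) (0,1) (2,2)
row 3: (2,2) (0,1) (3,3) (1,0)
Orthogonality requires all 16 pairs distinct.
But the pair (0,1) repeats: cell (0,3) has L1 = 0, L2 = 1, and cell (1,0) has L1 = 0, L2 = 1.
A repeated pair means some other pair never occurs (only 4 distinct pairs out of 16), so the squares are not orthogonal.
Conclusion: NO.

NO


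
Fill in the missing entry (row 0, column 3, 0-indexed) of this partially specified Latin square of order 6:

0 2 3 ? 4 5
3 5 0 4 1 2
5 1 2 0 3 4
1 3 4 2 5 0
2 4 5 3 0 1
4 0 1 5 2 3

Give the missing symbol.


Row 0 contains symbols [0, 2, 3, 4, 5] — missing [1].
Column 3 contains symbols [0, 2, 3, 4, 5] — missing [1].
The missing symbol must appear in both missing sets; intersection = [1].
Therefore the hidden value is 1.

Missing value = 1.


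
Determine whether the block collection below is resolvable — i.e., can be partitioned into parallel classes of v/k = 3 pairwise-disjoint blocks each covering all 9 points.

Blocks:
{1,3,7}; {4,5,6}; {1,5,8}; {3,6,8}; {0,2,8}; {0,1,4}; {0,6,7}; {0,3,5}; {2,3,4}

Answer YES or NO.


v = 9, block size k = 3, number of blocks = 9.
For resolvability, blocks must partition into parallel classes of size v/k = 3.
Total blocks must therefore be a multiple of 3: 9 = 3·3 + 0 ⇒ divisible ✓.
Consider block {3,6,8}. The only other block(s) in the collection disjoint from it are {0,1,4} — just 1 block(s). Any parallel class containing {3,6,8} would need 2 other blocks each disjoint from it, so no parallel class of size 3 can contain {3,6,8}.
Since every block must belong to some parallel class in a resolution, the collection cannot be partitioned into parallel classes.
Resolvable? NO.

NO


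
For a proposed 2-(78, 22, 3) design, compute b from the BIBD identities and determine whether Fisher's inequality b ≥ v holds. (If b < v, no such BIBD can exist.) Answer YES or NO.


r = λ(v − 1)/(k − 1) = 3·77/21 = 11.
b = vr/k = 78·11/22 = 39.
Fisher's inequality: b ≥ v ⇔ 39 ≥ 78? NO.

NO


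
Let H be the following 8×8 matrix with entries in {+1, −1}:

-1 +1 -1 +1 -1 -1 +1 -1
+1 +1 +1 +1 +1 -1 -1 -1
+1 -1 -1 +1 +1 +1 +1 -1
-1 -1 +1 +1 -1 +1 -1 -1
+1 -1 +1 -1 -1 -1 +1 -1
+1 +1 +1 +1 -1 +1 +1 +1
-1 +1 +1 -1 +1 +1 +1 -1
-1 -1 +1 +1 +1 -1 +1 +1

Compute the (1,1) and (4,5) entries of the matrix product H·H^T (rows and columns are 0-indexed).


Row 1 of H: [1, 1, 1, 1, 1, -1, -1, -1].
Row 4 of H: [1, -1, 1, -1, -1, -1, 1, -1].
Row 5 of H: [1, 1, 1, 1, -1, 1, 1, 1].
(H·H^T)[1][1] = Σ_j H[1][j]·H[1][j] = (1)² + (1)² + (1)² + (1)² + (1)² + (-1)² + (-1)² + (-1)² = 1 + 1 + 1 + 1 + 1 + 1 + 1 + 1 = 8.
(H·H^T)[4][5] = Σ_j H[4][j]·H[5][j] = (1)·(1) + (-1)·(1) + (1)·(1) + (-1)·(1) + (-1)·(-1) + (-1)·(1) + (1)·(1) + (-1)·(1) = 1 + -1 + 1 + -1 + 1 + -1 + 1 + -1 = 0.
So rows 4 and 5 are orthogonal; the diagonal entry equals n = 8.

(1,1) entry = 8; (4,5) entry = 0.


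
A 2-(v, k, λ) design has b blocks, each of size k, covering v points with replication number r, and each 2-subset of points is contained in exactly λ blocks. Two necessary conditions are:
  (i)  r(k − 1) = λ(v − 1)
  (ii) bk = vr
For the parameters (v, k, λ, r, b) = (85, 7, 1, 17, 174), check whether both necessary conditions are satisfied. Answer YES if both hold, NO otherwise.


Condition (i): r(k − 1) = 17·6 = 102; λ(v − 1) = 1·84 = 84. Match? NO.
Condition (ii): bk = 174·7 = 1218; vr = 85·17 = 1445. Match? NO.
Both conditions hold? NO.

NO


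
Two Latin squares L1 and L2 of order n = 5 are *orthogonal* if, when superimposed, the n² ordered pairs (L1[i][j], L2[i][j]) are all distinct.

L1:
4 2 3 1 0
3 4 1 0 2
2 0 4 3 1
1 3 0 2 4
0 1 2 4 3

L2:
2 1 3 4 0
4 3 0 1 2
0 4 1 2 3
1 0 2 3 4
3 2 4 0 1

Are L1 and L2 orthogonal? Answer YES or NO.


Form the n² = 25 superimposed pairs (L1[i][j], L2[i][j]), row by row (rows and columns indexed from 0):
row 0: (4,2) (2,1) (3,3) (1,4) (0,0)
row 1: (3,4) (4,3) (1,0) (0,1) (2,2)
row 2: (2,0) (0,4) (4,1) (3,2) (1,3)
row 3: (1,1) (3,0) (0,2) (2,3) (4,4)
row 4: (0,3) (1,2) (2,4) (4,0) (3,1)
Orthogonality requires all 25 pairs distinct.
Check by first coordinate: for each symbol s of L1, list the L2 entries in the n cells where L1 = s; they must all differ.
  L1 = 0: L2 entries (in reading order) 0, 1, 4, 2, 3 — all 5 distinct ✓
  L1 = 1: L2 entries (in reading order) 4, 0, 3, 1, 2 — all 5 distinct ✓
  L1 = 2: L2 entries (in reading order) 1, 2, 0, 3, 4 — all 5 distinct ✓
  L1 = 3: L2 entries (in reading order) 3, 4, 2, 0, 1 — all 5 distinct ✓
  L1 = 4: L2 entries (in reading order) 2, 3, 1, 4, 0 — all 5 distinct ✓
Every symbol of L1 meets every symbol of L2 exactly once, so all 25 pairs are distinct (25 of 25).
Conclusion: YES.

YES


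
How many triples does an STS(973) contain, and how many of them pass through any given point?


An STS(v) is a 2-(v, 3, 1) BIBD: block size k = 3, λ = 1.
Replication: r(k − 1) = λ(v − 1) ⇒ r·2 = 973 − 1 = 972 ⇒ r = 486.
Block count: b = v(v − 1)/6 = 973·972/6 = 945756/6 = 157626.

r = 486, b = 157626.


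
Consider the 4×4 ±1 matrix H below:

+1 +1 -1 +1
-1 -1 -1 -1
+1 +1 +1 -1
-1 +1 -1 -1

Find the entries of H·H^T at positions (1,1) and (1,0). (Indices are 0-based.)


Row 0 of H: [1, 1, -1, 1].
Row 1 of H: [-1, -1, -1, -1].
(H·H^T)[1][1] = Σ_j H[1][j]·H[1][j] = (-1)² + (-1)² + (-1)² + (-1)² = 1 + 1 + 1 + 1 = 4.
(H·H^T)[1][0] = Σ_j H[1][j]·H[0][j] = (-1)·(1) + (-1)·(1) + (-1)·(-1) + (-1)·(1) = -1 + -1 + 1 + -1 = -2.
Rows 1 and 0 are not orthogonal (dot product = -2 ≠ 0), so H is not a Hadamard matrix.

(1,1) entry = 4; (1,0) entry = -2.


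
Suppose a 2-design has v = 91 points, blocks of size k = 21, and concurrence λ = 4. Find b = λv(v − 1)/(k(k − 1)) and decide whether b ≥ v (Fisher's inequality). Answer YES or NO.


b = λv(v − 1)/(k(k − 1)) = 4·91·90/(21·20) = 32760/420 = 78.
Compare with v = 91: b < v, so Fisher's inequality fails.

NO


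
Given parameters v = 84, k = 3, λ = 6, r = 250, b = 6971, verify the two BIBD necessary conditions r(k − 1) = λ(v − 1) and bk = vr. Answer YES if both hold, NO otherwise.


Condition (i): r(k − 1) = 250·2 = 500; λ(v − 1) = 6·83 = 498. Match? NO.
Condition (ii): bk = 6971·3 = 20913; vr = 84·250 = 21000. Match? NO.
Both conditions hold? NO.

NO


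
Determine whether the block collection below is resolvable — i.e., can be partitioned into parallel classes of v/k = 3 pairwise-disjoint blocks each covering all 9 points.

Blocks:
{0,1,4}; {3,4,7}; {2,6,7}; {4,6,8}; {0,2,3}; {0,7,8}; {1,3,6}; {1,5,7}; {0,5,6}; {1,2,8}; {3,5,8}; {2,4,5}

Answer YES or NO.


v = 9, block size k = 3, number of blocks = 12.
For resolvability, blocks must partition into parallel classes of size v/k = 3.
Total blocks must therefore be a multiple of 3: 12 = 3·4 + 0 ⇒ divisible ✓.
Greedy packing gives 4 candidate class(es). Each should be a full parallel class (size 3, covers all 9 points).
  Class 1 (3 blocks): {0,1,4}; {2,6,7}; {3,5,8}. Points covered: [0, 1, 2, 3, 4, 5, 6, 7, 8].
  Class 2 (3 blocks): {3,4,7}; {0,5,6}; {1,2,8}. Points covered: [0, 1, 2, 3, 4, 5, 6, 7, 8].
  Class 3 (3 blocks): {4,6,8}; {0,2,3}; {1,5,7}. Points covered: [0, 1, 2, 3, 4, 5, 6, 7, 8].
  Class 4 (3 blocks): {0,7,8}; {1,3,6}; {2,4,5}. Points covered: [0, 1, 2, 3, 4, 5, 6, 7, 8].
All classes full (size 3)? YES. All classes cover every point? YES.
Resolvable? YES.

YES


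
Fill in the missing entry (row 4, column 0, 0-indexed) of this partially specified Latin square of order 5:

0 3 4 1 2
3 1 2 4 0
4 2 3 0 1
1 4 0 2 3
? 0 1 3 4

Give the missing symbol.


Row 4 contains symbols [0, 1, 3, 4] — missing [2].
Column 0 contains symbols [0, 1, 3, 4] — missing [2].
The missing symbol must appear in both missing sets; intersection = [2].
Therefore the hidden value is 2.

Missing value = 2.


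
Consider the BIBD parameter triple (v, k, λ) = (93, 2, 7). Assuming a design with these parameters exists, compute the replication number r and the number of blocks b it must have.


Any 2-(v, k, λ) BIBD satisfies two necessary conditions:
  (i)  Each point sits in r blocks, and counting incidences through any fixed point gives r(k − 1) = λ(v − 1), so r = λ(v − 1)/(k − 1).
  (ii) Total incidences bk = vr, so b = vr/k.
Step 1: r = λ(v − 1)/(k − 1) = 7·(93 − 1)/(2 − 1) = 7·92/1 = 644/1 = 644.
Step 2: b = vr/k = 93·644/2 = 59892/2 = 29946.
Check integrality: r = 644 ∈ Z ✓, b = 29946 ∈ Z ✓.
(These identities are necessary conditions: they determine r and b for any design with these parameters, but do not by themselves prove that one exists.)

r = 644, b = 29946.


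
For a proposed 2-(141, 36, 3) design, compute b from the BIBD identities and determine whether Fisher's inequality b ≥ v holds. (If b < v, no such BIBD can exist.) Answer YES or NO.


b = λv(v − 1)/(k(k − 1)) = 3·141·140/(36·35) = 59220/1260 = 47.
Compare with v = 141: b < v, so Fisher's inequality fails.

NO


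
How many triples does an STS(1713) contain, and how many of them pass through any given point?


An STS(v) is a 2-(v, 3, 1) BIBD: block size k = 3, λ = 1.
Replication: r(k − 1) = λ(v − 1) ⇒ r·2 = 1713 − 1 = 1712 ⇒ r = 856.
Block count: b = v(v − 1)/6 = 1713·1712/6 = 2932656/6 = 488776.
(Check via bk = vr: 488776·3 = 1466328 = 1713·856 = 1466328 ✓.)

r = 856, b = 488776.


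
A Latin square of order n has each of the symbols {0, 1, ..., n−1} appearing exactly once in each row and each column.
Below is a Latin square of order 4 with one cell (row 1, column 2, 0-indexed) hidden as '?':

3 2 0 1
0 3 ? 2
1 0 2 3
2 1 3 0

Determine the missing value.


Row 1 contains symbols [0, 2, 3] — missing [1].
Column 2 contains symbols [0, 2, 3] — missing [1].
The missing symbol must appear in both missing sets; intersection = [1].
Therefore the hidden value is 1.

Missing value = 1.


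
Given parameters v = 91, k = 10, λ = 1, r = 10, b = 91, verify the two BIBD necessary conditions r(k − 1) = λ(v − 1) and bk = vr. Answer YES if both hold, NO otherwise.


Condition (i): r(k − 1) = 10·9 = 90; λ(v − 1) = 1·90 = 90. Match? YES.
Condition (ii): bk = 91·10 = 910; vr = 91·10 = 910. Match? YES.
Both conditions hold? YES.

YES


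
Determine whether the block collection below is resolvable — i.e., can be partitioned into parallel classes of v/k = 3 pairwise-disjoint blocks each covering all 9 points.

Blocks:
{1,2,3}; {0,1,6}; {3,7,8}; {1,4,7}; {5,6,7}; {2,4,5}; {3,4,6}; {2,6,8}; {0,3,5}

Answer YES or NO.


v = 9, block size k = 3, number of blocks = 9.
For resolvability, blocks must partition into parallel classes of size v/k = 3.
Total blocks must therefore be a multiple of 3: 9 = 3·3 + 0 ⇒ divisible ✓.
Consider block {1,2,3}. The only other block(s) in the collection disjoint from it are {5,6,7} — just 1 block(s). Any parallel class containing {1,2,3} would need 2 other blocks each disjoint from it, so no parallel class of size 3 can contain {1,2,3}.
Since every block must belong to some parallel class in a resolution, the collection cannot be partitioned into parallel classes.
Resolvable? NO.

NO
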